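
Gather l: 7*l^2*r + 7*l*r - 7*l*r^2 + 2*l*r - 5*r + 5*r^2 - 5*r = 7*l^2*r + l*(-7*r^2 + 9*r) + 5*r^2 - 10*r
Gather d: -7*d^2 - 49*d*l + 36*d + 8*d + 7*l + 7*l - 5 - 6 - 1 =-7*d^2 + d*(44 - 49*l) + 14*l - 12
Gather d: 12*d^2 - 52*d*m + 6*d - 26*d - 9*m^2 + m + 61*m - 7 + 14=12*d^2 + d*(-52*m - 20) - 9*m^2 + 62*m + 7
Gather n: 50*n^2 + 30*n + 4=50*n^2 + 30*n + 4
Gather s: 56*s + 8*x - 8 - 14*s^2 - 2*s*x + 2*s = -14*s^2 + s*(58 - 2*x) + 8*x - 8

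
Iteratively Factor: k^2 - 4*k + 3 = (k - 1)*(k - 3)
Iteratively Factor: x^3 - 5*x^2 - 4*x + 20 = (x + 2)*(x^2 - 7*x + 10) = (x - 5)*(x + 2)*(x - 2)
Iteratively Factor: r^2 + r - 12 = (r + 4)*(r - 3)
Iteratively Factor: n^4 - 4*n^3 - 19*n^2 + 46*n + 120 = (n - 4)*(n^3 - 19*n - 30) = (n - 4)*(n + 2)*(n^2 - 2*n - 15) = (n - 5)*(n - 4)*(n + 2)*(n + 3)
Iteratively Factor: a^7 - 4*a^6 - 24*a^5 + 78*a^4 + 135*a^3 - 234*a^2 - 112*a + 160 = (a + 1)*(a^6 - 5*a^5 - 19*a^4 + 97*a^3 + 38*a^2 - 272*a + 160) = (a + 1)*(a + 2)*(a^5 - 7*a^4 - 5*a^3 + 107*a^2 - 176*a + 80) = (a - 1)*(a + 1)*(a + 2)*(a^4 - 6*a^3 - 11*a^2 + 96*a - 80) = (a - 1)^2*(a + 1)*(a + 2)*(a^3 - 5*a^2 - 16*a + 80) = (a - 1)^2*(a + 1)*(a + 2)*(a + 4)*(a^2 - 9*a + 20) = (a - 5)*(a - 1)^2*(a + 1)*(a + 2)*(a + 4)*(a - 4)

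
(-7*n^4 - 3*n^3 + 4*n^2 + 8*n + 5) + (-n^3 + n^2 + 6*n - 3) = -7*n^4 - 4*n^3 + 5*n^2 + 14*n + 2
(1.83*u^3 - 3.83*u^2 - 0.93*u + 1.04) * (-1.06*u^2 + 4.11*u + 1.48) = -1.9398*u^5 + 11.5811*u^4 - 12.0471*u^3 - 10.5931*u^2 + 2.898*u + 1.5392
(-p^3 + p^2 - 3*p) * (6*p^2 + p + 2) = -6*p^5 + 5*p^4 - 19*p^3 - p^2 - 6*p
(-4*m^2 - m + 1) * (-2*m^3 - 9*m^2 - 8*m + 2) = 8*m^5 + 38*m^4 + 39*m^3 - 9*m^2 - 10*m + 2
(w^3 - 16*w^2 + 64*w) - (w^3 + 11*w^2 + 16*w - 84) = -27*w^2 + 48*w + 84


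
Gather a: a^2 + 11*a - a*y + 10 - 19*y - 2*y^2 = a^2 + a*(11 - y) - 2*y^2 - 19*y + 10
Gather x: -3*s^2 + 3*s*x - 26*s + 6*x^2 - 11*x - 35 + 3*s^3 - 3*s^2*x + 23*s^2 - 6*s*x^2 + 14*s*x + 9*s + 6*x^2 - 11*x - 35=3*s^3 + 20*s^2 - 17*s + x^2*(12 - 6*s) + x*(-3*s^2 + 17*s - 22) - 70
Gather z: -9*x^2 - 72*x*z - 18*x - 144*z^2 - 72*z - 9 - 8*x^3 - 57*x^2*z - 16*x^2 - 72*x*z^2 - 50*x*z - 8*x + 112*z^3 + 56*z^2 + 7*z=-8*x^3 - 25*x^2 - 26*x + 112*z^3 + z^2*(-72*x - 88) + z*(-57*x^2 - 122*x - 65) - 9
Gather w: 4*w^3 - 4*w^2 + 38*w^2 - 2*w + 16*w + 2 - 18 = 4*w^3 + 34*w^2 + 14*w - 16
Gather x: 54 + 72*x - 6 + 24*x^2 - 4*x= 24*x^2 + 68*x + 48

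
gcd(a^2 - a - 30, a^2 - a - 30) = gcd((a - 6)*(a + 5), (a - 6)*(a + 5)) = a^2 - a - 30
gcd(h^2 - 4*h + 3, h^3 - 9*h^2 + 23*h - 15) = h^2 - 4*h + 3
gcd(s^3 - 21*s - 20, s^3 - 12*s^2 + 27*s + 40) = s^2 - 4*s - 5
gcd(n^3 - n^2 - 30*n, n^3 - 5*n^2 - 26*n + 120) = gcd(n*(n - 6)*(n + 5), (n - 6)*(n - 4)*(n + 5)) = n^2 - n - 30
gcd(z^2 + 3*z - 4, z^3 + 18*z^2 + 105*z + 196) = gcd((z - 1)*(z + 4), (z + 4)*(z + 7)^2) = z + 4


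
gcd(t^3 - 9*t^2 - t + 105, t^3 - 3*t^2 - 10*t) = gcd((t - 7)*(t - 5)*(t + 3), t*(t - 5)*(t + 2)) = t - 5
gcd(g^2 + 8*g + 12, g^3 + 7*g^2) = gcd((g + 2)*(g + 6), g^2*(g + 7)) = 1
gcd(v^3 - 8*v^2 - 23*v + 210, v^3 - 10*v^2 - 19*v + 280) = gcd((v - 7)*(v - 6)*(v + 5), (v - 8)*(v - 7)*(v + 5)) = v^2 - 2*v - 35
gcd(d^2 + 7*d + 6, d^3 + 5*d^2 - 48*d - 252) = d + 6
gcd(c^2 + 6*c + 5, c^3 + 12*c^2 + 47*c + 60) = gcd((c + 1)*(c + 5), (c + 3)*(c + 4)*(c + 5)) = c + 5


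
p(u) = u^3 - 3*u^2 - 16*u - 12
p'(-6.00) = 128.00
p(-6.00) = -240.00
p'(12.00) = 344.00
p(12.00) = 1092.00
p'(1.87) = -16.73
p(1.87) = -45.87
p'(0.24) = -17.27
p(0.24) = -16.00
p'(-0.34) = -13.61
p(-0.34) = -6.95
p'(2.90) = -8.17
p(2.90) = -59.24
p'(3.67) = 2.39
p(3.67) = -61.70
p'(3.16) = -5.00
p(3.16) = -60.96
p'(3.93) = 6.75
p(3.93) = -60.52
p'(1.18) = -18.90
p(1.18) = -33.41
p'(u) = 3*u^2 - 6*u - 16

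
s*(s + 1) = s^2 + s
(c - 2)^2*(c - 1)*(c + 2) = c^4 - 3*c^3 - 2*c^2 + 12*c - 8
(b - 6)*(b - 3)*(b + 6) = b^3 - 3*b^2 - 36*b + 108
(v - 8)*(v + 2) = v^2 - 6*v - 16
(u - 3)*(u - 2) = u^2 - 5*u + 6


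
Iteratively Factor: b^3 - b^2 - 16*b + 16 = (b - 4)*(b^2 + 3*b - 4) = (b - 4)*(b - 1)*(b + 4)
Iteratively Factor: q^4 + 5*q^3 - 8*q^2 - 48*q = (q + 4)*(q^3 + q^2 - 12*q) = q*(q + 4)*(q^2 + q - 12) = q*(q - 3)*(q + 4)*(q + 4)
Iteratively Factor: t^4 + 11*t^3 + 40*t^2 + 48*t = (t)*(t^3 + 11*t^2 + 40*t + 48) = t*(t + 4)*(t^2 + 7*t + 12) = t*(t + 3)*(t + 4)*(t + 4)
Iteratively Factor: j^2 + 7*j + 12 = (j + 4)*(j + 3)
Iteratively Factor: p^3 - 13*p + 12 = (p - 1)*(p^2 + p - 12) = (p - 3)*(p - 1)*(p + 4)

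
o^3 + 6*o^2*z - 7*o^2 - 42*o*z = o*(o - 7)*(o + 6*z)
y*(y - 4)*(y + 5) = y^3 + y^2 - 20*y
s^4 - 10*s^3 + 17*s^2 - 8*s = s*(s - 8)*(s - 1)^2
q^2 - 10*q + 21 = (q - 7)*(q - 3)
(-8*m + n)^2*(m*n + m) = 64*m^3*n + 64*m^3 - 16*m^2*n^2 - 16*m^2*n + m*n^3 + m*n^2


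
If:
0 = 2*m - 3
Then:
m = 3/2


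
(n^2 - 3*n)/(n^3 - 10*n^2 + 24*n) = (n - 3)/(n^2 - 10*n + 24)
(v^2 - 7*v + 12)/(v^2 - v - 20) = (-v^2 + 7*v - 12)/(-v^2 + v + 20)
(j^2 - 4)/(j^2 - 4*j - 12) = (j - 2)/(j - 6)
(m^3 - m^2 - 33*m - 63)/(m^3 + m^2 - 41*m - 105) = (m + 3)/(m + 5)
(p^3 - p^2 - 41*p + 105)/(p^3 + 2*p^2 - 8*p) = (p^3 - p^2 - 41*p + 105)/(p*(p^2 + 2*p - 8))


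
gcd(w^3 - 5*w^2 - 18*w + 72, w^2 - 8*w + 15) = w - 3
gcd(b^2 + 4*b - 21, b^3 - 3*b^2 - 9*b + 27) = b - 3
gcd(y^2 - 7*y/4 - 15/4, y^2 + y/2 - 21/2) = y - 3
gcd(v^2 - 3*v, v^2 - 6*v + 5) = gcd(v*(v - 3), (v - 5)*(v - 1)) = 1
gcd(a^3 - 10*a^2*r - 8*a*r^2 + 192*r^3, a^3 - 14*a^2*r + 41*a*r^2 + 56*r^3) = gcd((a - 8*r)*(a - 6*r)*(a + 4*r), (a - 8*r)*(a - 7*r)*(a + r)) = -a + 8*r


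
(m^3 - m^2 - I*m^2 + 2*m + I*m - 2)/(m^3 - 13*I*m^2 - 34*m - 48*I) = (m^2 - m*(1 + 2*I) + 2*I)/(m^2 - 14*I*m - 48)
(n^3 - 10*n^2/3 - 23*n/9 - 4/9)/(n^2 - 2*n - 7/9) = (3*n^2 - 11*n - 4)/(3*n - 7)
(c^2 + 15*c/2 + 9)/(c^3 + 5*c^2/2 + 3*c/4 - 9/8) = 4*(c + 6)/(4*c^2 + 4*c - 3)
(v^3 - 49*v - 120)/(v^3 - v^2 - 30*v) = (v^2 - 5*v - 24)/(v*(v - 6))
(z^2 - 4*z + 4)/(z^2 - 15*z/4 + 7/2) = 4*(z - 2)/(4*z - 7)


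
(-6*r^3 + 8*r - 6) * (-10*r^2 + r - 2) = 60*r^5 - 6*r^4 - 68*r^3 + 68*r^2 - 22*r + 12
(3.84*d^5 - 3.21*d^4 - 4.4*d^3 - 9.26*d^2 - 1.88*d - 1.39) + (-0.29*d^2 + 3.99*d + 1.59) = 3.84*d^5 - 3.21*d^4 - 4.4*d^3 - 9.55*d^2 + 2.11*d + 0.2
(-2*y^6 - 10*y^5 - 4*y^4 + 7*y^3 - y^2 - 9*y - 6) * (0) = 0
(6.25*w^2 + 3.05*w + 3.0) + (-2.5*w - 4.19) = 6.25*w^2 + 0.55*w - 1.19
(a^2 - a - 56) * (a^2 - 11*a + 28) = a^4 - 12*a^3 - 17*a^2 + 588*a - 1568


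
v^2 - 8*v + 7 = (v - 7)*(v - 1)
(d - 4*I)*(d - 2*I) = d^2 - 6*I*d - 8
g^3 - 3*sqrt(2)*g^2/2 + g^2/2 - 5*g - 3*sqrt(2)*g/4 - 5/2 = (g + 1/2)*(g - 5*sqrt(2)/2)*(g + sqrt(2))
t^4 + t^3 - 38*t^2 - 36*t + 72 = (t - 6)*(t - 1)*(t + 2)*(t + 6)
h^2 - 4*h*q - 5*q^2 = (h - 5*q)*(h + q)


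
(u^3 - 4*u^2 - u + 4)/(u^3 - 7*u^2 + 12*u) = (u^2 - 1)/(u*(u - 3))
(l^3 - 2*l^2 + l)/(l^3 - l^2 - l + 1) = l/(l + 1)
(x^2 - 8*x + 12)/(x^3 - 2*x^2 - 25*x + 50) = (x - 6)/(x^2 - 25)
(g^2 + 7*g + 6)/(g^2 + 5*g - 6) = (g + 1)/(g - 1)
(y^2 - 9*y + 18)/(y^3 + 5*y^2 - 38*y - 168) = (y - 3)/(y^2 + 11*y + 28)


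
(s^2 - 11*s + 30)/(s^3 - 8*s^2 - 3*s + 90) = 1/(s + 3)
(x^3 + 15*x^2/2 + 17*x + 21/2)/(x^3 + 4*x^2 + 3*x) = (x + 7/2)/x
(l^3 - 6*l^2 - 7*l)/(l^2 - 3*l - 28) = l*(l + 1)/(l + 4)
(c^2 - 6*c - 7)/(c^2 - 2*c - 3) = (c - 7)/(c - 3)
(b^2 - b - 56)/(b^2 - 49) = (b - 8)/(b - 7)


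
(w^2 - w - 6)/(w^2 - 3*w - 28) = (-w^2 + w + 6)/(-w^2 + 3*w + 28)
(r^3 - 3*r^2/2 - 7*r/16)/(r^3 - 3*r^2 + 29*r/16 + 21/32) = 2*r/(2*r - 3)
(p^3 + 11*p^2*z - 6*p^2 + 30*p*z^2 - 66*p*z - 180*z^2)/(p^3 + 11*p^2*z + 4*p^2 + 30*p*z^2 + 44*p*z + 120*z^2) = (p - 6)/(p + 4)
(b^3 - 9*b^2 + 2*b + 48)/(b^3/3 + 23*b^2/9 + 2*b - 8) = 9*(b^3 - 9*b^2 + 2*b + 48)/(3*b^3 + 23*b^2 + 18*b - 72)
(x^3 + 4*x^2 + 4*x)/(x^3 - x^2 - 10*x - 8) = x*(x + 2)/(x^2 - 3*x - 4)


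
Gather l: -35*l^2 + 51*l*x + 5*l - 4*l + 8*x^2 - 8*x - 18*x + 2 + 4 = -35*l^2 + l*(51*x + 1) + 8*x^2 - 26*x + 6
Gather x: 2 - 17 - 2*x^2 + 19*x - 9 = -2*x^2 + 19*x - 24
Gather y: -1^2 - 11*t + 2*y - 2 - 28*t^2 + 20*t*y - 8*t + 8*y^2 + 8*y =-28*t^2 - 19*t + 8*y^2 + y*(20*t + 10) - 3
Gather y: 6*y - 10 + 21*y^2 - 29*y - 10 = 21*y^2 - 23*y - 20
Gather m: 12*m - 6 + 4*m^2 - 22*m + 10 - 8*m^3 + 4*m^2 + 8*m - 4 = -8*m^3 + 8*m^2 - 2*m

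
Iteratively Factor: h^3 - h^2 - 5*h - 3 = (h - 3)*(h^2 + 2*h + 1) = (h - 3)*(h + 1)*(h + 1)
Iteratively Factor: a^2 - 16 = (a + 4)*(a - 4)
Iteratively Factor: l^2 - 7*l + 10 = (l - 2)*(l - 5)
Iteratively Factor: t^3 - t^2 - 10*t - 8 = (t + 2)*(t^2 - 3*t - 4) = (t + 1)*(t + 2)*(t - 4)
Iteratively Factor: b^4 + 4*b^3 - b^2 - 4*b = (b + 1)*(b^3 + 3*b^2 - 4*b) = (b - 1)*(b + 1)*(b^2 + 4*b) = (b - 1)*(b + 1)*(b + 4)*(b)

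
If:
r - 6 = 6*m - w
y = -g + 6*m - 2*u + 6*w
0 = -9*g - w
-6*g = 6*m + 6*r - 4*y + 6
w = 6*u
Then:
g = -3*y/424 - 21/212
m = 67*y/636 - 91/106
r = 241*y/424 - 9/212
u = 9*y/848 + 63/424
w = 27*y/424 + 189/212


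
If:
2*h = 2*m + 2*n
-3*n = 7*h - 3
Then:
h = 3/7 - 3*n/7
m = 3/7 - 10*n/7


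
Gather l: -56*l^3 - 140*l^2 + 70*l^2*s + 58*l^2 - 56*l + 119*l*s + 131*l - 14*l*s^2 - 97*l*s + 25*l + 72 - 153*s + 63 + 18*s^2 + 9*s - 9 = -56*l^3 + l^2*(70*s - 82) + l*(-14*s^2 + 22*s + 100) + 18*s^2 - 144*s + 126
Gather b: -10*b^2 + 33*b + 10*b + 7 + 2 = -10*b^2 + 43*b + 9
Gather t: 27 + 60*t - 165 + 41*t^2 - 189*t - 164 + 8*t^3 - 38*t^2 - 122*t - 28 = 8*t^3 + 3*t^2 - 251*t - 330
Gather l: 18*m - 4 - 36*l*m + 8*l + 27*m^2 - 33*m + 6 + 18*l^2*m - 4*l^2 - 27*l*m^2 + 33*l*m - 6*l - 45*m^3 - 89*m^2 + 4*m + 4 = l^2*(18*m - 4) + l*(-27*m^2 - 3*m + 2) - 45*m^3 - 62*m^2 - 11*m + 6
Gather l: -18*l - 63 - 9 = -18*l - 72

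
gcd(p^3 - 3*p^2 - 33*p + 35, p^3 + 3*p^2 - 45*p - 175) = p^2 - 2*p - 35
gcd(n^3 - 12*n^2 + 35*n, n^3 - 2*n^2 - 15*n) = n^2 - 5*n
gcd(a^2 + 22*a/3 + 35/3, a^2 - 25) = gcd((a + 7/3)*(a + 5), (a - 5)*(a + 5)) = a + 5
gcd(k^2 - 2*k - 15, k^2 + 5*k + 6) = k + 3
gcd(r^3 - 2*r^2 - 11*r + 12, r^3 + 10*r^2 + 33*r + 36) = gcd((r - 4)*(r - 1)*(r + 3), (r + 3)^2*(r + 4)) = r + 3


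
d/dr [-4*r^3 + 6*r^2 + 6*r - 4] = -12*r^2 + 12*r + 6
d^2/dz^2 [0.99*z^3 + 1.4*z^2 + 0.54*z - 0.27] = 5.94*z + 2.8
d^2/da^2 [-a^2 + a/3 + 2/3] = -2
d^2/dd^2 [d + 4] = 0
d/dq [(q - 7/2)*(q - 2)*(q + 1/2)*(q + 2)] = 4*q^3 - 9*q^2 - 23*q/2 + 12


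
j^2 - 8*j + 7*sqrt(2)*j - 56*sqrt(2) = (j - 8)*(j + 7*sqrt(2))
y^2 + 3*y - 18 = (y - 3)*(y + 6)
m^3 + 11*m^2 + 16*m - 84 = (m - 2)*(m + 6)*(m + 7)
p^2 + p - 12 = (p - 3)*(p + 4)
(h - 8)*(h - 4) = h^2 - 12*h + 32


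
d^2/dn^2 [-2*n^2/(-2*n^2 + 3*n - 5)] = 4*(6*n^3 - 30*n^2 + 25)/(8*n^6 - 36*n^5 + 114*n^4 - 207*n^3 + 285*n^2 - 225*n + 125)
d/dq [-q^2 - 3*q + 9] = -2*q - 3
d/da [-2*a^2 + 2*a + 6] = 2 - 4*a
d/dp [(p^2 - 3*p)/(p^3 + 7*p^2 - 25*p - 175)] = (-p^4 + 6*p^3 - 4*p^2 - 350*p + 525)/(p^6 + 14*p^5 - p^4 - 700*p^3 - 1825*p^2 + 8750*p + 30625)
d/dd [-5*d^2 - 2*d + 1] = -10*d - 2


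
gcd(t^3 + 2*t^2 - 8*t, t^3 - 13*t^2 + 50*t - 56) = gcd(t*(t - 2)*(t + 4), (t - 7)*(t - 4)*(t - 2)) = t - 2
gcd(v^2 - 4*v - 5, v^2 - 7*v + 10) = v - 5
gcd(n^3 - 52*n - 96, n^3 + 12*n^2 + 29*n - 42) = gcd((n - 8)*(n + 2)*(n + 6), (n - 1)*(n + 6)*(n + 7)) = n + 6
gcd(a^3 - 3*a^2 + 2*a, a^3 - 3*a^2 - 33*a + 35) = a - 1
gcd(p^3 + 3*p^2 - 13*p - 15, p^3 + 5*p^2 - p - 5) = p^2 + 6*p + 5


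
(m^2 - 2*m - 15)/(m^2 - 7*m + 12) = (m^2 - 2*m - 15)/(m^2 - 7*m + 12)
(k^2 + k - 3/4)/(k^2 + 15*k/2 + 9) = (k - 1/2)/(k + 6)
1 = 1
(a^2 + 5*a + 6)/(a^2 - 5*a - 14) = (a + 3)/(a - 7)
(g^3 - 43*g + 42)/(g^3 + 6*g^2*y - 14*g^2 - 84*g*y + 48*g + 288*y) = (g^2 + 6*g - 7)/(g^2 + 6*g*y - 8*g - 48*y)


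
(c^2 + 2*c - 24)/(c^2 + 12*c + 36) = (c - 4)/(c + 6)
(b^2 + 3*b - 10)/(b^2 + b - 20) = (b - 2)/(b - 4)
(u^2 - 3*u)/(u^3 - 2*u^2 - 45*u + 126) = u/(u^2 + u - 42)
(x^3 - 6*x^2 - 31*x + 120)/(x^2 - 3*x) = x - 3 - 40/x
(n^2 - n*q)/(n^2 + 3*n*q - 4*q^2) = n/(n + 4*q)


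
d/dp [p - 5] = 1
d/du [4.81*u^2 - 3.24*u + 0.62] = 9.62*u - 3.24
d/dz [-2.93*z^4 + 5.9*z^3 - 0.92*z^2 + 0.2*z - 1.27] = -11.72*z^3 + 17.7*z^2 - 1.84*z + 0.2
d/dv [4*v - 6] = 4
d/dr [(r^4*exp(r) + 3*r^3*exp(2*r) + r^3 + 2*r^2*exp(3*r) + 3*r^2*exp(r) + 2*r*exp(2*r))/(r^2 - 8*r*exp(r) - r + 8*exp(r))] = (r*(8*r*exp(r) - 2*r + 1)*(r^3*exp(r) + 3*r^2*exp(2*r) + r^2 + 2*r*exp(3*r) + 3*r*exp(r) + 2*exp(2*r)) + (r^2 - 8*r*exp(r) - r + 8*exp(r))*(r^4*exp(r) + 6*r^3*exp(2*r) + 4*r^3*exp(r) + 6*r^2*exp(3*r) + 9*r^2*exp(2*r) + 3*r^2*exp(r) + 3*r^2 + 4*r*exp(3*r) + 4*r*exp(2*r) + 6*r*exp(r) + 2*exp(2*r)))/(r^2 - 8*r*exp(r) - r + 8*exp(r))^2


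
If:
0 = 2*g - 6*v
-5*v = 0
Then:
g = 0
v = 0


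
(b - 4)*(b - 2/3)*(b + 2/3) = b^3 - 4*b^2 - 4*b/9 + 16/9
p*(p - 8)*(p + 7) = p^3 - p^2 - 56*p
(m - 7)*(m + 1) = m^2 - 6*m - 7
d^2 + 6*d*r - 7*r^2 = (d - r)*(d + 7*r)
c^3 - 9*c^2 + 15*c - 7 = (c - 7)*(c - 1)^2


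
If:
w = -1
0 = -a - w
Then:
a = 1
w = -1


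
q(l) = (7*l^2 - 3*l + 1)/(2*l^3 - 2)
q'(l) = -6*l^2*(7*l^2 - 3*l + 1)/(2*l^3 - 2)^2 + (14*l - 3)/(2*l^3 - 2)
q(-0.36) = -1.43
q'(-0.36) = 3.31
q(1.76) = 1.95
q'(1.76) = -1.65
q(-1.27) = -2.64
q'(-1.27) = -0.78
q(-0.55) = -2.04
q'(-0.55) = 3.00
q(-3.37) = -1.15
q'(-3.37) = -0.36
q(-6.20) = -0.60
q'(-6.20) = -0.10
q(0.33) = -0.40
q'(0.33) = -0.98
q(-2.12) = -1.84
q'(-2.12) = -0.81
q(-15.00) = -0.24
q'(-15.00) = -0.02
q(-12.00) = -0.30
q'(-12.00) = -0.03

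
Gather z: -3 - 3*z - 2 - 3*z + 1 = -6*z - 4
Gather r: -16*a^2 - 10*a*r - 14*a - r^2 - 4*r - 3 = -16*a^2 - 14*a - r^2 + r*(-10*a - 4) - 3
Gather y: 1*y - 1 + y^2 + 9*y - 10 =y^2 + 10*y - 11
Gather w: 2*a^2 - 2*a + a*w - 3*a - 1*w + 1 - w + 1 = 2*a^2 - 5*a + w*(a - 2) + 2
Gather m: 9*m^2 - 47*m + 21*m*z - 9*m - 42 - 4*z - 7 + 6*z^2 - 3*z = 9*m^2 + m*(21*z - 56) + 6*z^2 - 7*z - 49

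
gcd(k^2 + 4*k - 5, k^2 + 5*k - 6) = k - 1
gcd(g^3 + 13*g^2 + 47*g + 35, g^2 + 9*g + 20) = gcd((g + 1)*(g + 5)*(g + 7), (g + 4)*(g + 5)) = g + 5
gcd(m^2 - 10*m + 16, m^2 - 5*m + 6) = m - 2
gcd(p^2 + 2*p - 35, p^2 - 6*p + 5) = p - 5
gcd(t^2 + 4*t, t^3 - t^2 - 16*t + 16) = t + 4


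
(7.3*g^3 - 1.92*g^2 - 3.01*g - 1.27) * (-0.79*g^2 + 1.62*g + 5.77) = -5.767*g^5 + 13.3428*g^4 + 41.3885*g^3 - 14.9513*g^2 - 19.4251*g - 7.3279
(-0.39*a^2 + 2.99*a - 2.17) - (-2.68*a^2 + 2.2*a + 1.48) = 2.29*a^2 + 0.79*a - 3.65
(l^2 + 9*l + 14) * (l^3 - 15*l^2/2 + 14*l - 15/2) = l^5 + 3*l^4/2 - 79*l^3/2 + 27*l^2/2 + 257*l/2 - 105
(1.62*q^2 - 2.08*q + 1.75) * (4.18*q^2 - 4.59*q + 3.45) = 6.7716*q^4 - 16.1302*q^3 + 22.4512*q^2 - 15.2085*q + 6.0375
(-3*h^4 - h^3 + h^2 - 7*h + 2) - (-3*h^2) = -3*h^4 - h^3 + 4*h^2 - 7*h + 2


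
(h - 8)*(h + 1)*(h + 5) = h^3 - 2*h^2 - 43*h - 40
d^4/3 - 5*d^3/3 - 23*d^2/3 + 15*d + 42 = (d/3 + 1)*(d - 7)*(d - 3)*(d + 2)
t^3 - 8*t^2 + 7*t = t*(t - 7)*(t - 1)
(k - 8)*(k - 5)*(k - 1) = k^3 - 14*k^2 + 53*k - 40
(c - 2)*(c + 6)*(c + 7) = c^3 + 11*c^2 + 16*c - 84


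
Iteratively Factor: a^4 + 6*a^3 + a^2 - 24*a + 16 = (a + 4)*(a^3 + 2*a^2 - 7*a + 4) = (a - 1)*(a + 4)*(a^2 + 3*a - 4) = (a - 1)^2*(a + 4)*(a + 4)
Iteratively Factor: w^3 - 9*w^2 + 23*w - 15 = (w - 5)*(w^2 - 4*w + 3) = (w - 5)*(w - 1)*(w - 3)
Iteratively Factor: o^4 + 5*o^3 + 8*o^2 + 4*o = (o + 2)*(o^3 + 3*o^2 + 2*o) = (o + 2)^2*(o^2 + o) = (o + 1)*(o + 2)^2*(o)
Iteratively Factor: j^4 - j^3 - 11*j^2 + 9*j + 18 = (j + 1)*(j^3 - 2*j^2 - 9*j + 18) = (j - 3)*(j + 1)*(j^2 + j - 6) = (j - 3)*(j - 2)*(j + 1)*(j + 3)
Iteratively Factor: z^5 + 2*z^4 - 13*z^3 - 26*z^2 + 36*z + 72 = (z + 2)*(z^4 - 13*z^2 + 36) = (z - 3)*(z + 2)*(z^3 + 3*z^2 - 4*z - 12) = (z - 3)*(z + 2)^2*(z^2 + z - 6) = (z - 3)*(z + 2)^2*(z + 3)*(z - 2)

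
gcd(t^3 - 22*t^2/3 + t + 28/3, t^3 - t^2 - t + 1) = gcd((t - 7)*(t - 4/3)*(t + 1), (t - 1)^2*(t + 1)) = t + 1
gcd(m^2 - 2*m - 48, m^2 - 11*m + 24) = m - 8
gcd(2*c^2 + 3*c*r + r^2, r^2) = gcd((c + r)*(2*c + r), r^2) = 1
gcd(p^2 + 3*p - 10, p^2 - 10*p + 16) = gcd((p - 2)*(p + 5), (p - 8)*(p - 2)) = p - 2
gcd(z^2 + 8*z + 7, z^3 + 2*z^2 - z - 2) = z + 1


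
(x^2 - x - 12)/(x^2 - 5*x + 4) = (x + 3)/(x - 1)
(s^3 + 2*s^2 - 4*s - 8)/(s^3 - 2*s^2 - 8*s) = (s^2 - 4)/(s*(s - 4))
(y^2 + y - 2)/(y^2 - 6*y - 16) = (y - 1)/(y - 8)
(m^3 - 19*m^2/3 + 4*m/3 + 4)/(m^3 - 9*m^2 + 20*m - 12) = (m + 2/3)/(m - 2)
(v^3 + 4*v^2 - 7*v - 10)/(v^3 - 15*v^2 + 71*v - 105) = (v^3 + 4*v^2 - 7*v - 10)/(v^3 - 15*v^2 + 71*v - 105)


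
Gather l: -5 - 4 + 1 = -8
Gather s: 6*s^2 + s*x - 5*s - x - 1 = 6*s^2 + s*(x - 5) - x - 1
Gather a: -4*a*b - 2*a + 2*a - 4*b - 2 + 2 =-4*a*b - 4*b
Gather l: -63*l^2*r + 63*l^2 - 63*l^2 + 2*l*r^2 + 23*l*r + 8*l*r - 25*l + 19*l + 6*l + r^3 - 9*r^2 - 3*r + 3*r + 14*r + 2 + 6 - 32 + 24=-63*l^2*r + l*(2*r^2 + 31*r) + r^3 - 9*r^2 + 14*r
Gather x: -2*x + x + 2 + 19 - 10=11 - x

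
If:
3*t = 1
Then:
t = 1/3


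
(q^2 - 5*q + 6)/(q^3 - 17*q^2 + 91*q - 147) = (q - 2)/(q^2 - 14*q + 49)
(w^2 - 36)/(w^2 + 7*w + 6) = (w - 6)/(w + 1)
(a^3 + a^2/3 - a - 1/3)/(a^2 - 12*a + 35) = (a^3 + a^2/3 - a - 1/3)/(a^2 - 12*a + 35)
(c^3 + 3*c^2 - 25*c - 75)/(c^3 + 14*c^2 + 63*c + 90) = (c - 5)/(c + 6)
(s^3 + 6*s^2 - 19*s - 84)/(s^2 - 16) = (s^2 + 10*s + 21)/(s + 4)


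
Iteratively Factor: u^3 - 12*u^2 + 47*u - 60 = (u - 3)*(u^2 - 9*u + 20) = (u - 5)*(u - 3)*(u - 4)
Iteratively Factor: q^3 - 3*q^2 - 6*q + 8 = (q - 4)*(q^2 + q - 2) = (q - 4)*(q + 2)*(q - 1)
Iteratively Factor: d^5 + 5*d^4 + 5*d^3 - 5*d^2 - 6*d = (d + 3)*(d^4 + 2*d^3 - d^2 - 2*d) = (d + 1)*(d + 3)*(d^3 + d^2 - 2*d) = d*(d + 1)*(d + 3)*(d^2 + d - 2) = d*(d - 1)*(d + 1)*(d + 3)*(d + 2)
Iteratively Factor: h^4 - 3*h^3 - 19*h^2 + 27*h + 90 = (h - 5)*(h^3 + 2*h^2 - 9*h - 18) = (h - 5)*(h - 3)*(h^2 + 5*h + 6) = (h - 5)*(h - 3)*(h + 3)*(h + 2)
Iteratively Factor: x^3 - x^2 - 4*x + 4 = (x - 1)*(x^2 - 4) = (x - 1)*(x + 2)*(x - 2)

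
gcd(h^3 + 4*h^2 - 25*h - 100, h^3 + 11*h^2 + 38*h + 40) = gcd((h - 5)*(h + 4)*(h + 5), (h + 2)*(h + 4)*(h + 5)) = h^2 + 9*h + 20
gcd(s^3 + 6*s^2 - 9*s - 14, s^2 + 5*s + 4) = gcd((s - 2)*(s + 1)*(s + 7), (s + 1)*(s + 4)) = s + 1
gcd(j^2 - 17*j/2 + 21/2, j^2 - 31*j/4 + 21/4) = j - 7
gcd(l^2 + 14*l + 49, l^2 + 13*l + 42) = l + 7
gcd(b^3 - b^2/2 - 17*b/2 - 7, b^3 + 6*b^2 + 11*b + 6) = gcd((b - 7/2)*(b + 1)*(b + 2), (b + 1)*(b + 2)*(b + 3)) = b^2 + 3*b + 2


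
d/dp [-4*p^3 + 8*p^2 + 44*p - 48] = -12*p^2 + 16*p + 44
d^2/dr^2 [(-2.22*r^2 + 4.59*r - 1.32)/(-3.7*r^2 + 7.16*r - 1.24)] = (2.8421709430404e-14*r^4 - 8.04972000000021*r^3 + 47.3126400000001*r^2 - 83.46312*r + 48.552096)/(50.653*r^6 - 294.0612*r^5 + 619.97496*r^4 - 564.162176*r^3 + 207.775392*r^2 - 33.027648*r + 1.906624)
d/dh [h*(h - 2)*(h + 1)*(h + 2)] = 4*h^3 + 3*h^2 - 8*h - 4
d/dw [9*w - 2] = 9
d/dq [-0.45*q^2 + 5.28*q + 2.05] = 5.28 - 0.9*q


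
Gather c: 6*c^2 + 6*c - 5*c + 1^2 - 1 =6*c^2 + c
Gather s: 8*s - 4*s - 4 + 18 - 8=4*s + 6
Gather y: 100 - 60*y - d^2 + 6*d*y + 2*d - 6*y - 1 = -d^2 + 2*d + y*(6*d - 66) + 99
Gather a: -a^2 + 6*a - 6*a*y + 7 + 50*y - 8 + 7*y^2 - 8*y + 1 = -a^2 + a*(6 - 6*y) + 7*y^2 + 42*y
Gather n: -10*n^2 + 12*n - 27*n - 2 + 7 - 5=-10*n^2 - 15*n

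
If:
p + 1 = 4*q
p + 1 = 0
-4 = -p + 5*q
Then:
No Solution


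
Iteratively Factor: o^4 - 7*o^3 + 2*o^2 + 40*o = (o)*(o^3 - 7*o^2 + 2*o + 40) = o*(o - 5)*(o^2 - 2*o - 8) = o*(o - 5)*(o - 4)*(o + 2)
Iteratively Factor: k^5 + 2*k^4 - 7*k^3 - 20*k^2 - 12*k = (k + 2)*(k^4 - 7*k^2 - 6*k) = k*(k + 2)*(k^3 - 7*k - 6) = k*(k - 3)*(k + 2)*(k^2 + 3*k + 2) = k*(k - 3)*(k + 2)^2*(k + 1)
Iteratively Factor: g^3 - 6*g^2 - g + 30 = (g + 2)*(g^2 - 8*g + 15) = (g - 5)*(g + 2)*(g - 3)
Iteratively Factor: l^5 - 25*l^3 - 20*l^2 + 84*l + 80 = (l - 2)*(l^4 + 2*l^3 - 21*l^2 - 62*l - 40) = (l - 2)*(l + 1)*(l^3 + l^2 - 22*l - 40) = (l - 5)*(l - 2)*(l + 1)*(l^2 + 6*l + 8) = (l - 5)*(l - 2)*(l + 1)*(l + 4)*(l + 2)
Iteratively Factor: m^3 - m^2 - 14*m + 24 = (m - 2)*(m^2 + m - 12) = (m - 2)*(m + 4)*(m - 3)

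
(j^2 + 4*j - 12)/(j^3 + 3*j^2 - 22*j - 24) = (j - 2)/(j^2 - 3*j - 4)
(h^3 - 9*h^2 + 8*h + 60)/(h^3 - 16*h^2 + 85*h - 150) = (h + 2)/(h - 5)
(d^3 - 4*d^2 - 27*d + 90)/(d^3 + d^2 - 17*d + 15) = (d - 6)/(d - 1)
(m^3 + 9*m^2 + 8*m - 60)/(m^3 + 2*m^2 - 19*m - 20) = (m^2 + 4*m - 12)/(m^2 - 3*m - 4)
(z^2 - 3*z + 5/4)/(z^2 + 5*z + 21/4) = (4*z^2 - 12*z + 5)/(4*z^2 + 20*z + 21)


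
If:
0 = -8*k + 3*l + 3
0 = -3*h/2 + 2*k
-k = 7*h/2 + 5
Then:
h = -20/17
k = -15/17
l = -57/17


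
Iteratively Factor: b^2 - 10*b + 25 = (b - 5)*(b - 5)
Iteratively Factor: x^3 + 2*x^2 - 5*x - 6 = (x + 3)*(x^2 - x - 2) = (x + 1)*(x + 3)*(x - 2)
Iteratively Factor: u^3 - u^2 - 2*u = (u + 1)*(u^2 - 2*u) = u*(u + 1)*(u - 2)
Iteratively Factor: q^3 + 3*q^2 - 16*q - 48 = (q + 3)*(q^2 - 16) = (q - 4)*(q + 3)*(q + 4)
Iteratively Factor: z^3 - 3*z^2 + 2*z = (z)*(z^2 - 3*z + 2) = z*(z - 2)*(z - 1)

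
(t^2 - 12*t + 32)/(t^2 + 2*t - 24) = (t - 8)/(t + 6)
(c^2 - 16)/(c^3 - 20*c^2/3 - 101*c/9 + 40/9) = 9*(c^2 - 16)/(9*c^3 - 60*c^2 - 101*c + 40)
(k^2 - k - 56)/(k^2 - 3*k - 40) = (k + 7)/(k + 5)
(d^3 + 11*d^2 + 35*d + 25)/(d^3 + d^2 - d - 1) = (d^2 + 10*d + 25)/(d^2 - 1)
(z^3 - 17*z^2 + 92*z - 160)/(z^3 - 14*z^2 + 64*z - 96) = (z^2 - 13*z + 40)/(z^2 - 10*z + 24)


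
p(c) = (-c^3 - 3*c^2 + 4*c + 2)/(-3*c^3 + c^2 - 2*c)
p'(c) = (-3*c^2 - 6*c + 4)/(-3*c^3 + c^2 - 2*c) + (9*c^2 - 2*c + 2)*(-c^3 - 3*c^2 + 4*c + 2)/(-3*c^3 + c^2 - 2*c)^2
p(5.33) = 0.49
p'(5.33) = -0.02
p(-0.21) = 2.11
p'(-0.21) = 22.50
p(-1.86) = -0.35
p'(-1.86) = -0.31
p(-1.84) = -0.36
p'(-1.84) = -0.32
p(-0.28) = 0.95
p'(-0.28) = 12.12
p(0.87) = -0.86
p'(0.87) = 3.24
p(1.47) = 0.17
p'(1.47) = 0.79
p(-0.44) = -0.19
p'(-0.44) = 3.89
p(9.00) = 0.44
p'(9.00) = -0.00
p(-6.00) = 0.12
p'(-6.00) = -0.04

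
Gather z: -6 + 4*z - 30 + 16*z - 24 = 20*z - 60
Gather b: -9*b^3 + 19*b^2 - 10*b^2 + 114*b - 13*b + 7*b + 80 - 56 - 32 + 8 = -9*b^3 + 9*b^2 + 108*b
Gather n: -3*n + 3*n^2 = 3*n^2 - 3*n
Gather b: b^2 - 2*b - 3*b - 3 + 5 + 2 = b^2 - 5*b + 4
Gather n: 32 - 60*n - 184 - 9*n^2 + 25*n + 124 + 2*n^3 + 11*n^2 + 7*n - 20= 2*n^3 + 2*n^2 - 28*n - 48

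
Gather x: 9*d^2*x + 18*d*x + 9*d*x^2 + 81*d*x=9*d*x^2 + x*(9*d^2 + 99*d)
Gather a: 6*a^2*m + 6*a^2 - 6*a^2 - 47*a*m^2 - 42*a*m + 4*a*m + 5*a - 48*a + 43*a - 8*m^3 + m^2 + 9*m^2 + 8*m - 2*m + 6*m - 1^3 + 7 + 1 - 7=6*a^2*m + a*(-47*m^2 - 38*m) - 8*m^3 + 10*m^2 + 12*m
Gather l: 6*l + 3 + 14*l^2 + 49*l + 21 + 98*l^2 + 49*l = 112*l^2 + 104*l + 24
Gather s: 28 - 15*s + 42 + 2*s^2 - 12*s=2*s^2 - 27*s + 70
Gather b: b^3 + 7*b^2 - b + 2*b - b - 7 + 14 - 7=b^3 + 7*b^2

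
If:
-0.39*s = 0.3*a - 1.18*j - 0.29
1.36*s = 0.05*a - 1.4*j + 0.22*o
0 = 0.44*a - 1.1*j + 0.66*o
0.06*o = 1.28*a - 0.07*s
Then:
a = -0.01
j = -0.20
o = -0.32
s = 0.15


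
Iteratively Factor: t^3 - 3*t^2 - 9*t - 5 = (t - 5)*(t^2 + 2*t + 1) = (t - 5)*(t + 1)*(t + 1)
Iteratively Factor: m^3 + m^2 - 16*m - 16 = (m + 1)*(m^2 - 16) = (m + 1)*(m + 4)*(m - 4)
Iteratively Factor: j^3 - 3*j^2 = (j)*(j^2 - 3*j) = j*(j - 3)*(j)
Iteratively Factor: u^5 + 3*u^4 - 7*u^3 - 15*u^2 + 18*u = (u + 3)*(u^4 - 7*u^2 + 6*u) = u*(u + 3)*(u^3 - 7*u + 6) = u*(u - 1)*(u + 3)*(u^2 + u - 6) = u*(u - 2)*(u - 1)*(u + 3)*(u + 3)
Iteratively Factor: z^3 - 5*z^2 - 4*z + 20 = (z + 2)*(z^2 - 7*z + 10) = (z - 2)*(z + 2)*(z - 5)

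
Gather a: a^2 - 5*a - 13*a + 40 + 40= a^2 - 18*a + 80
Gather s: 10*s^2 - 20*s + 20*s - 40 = 10*s^2 - 40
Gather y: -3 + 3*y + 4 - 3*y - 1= 0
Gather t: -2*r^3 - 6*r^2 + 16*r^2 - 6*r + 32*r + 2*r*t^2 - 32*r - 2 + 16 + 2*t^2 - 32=-2*r^3 + 10*r^2 - 6*r + t^2*(2*r + 2) - 18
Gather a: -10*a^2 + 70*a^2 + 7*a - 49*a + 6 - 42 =60*a^2 - 42*a - 36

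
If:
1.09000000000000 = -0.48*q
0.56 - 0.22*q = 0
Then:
No Solution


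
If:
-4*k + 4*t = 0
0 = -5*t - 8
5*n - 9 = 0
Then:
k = -8/5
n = 9/5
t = -8/5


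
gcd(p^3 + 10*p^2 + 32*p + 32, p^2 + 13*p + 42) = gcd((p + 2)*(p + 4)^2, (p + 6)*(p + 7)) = 1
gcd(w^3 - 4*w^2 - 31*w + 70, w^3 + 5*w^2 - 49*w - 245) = w^2 - 2*w - 35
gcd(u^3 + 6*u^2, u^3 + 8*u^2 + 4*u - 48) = u + 6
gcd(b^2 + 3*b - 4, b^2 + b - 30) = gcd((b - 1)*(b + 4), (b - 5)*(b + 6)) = 1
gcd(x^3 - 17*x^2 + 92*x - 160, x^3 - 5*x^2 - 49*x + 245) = x - 5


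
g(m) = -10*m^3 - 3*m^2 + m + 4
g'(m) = -30*m^2 - 6*m + 1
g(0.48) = 2.68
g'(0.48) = -8.79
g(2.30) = -131.24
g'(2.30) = -171.50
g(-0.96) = 9.12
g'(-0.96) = -20.89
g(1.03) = -9.08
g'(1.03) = -37.01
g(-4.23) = 702.96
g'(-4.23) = -510.41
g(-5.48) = 1554.09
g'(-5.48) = -867.03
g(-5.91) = 1957.56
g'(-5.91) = -1011.38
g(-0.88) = 7.61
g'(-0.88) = -16.95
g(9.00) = -7520.00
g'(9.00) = -2483.00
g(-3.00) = 244.00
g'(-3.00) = -251.00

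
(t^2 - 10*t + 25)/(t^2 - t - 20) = (t - 5)/(t + 4)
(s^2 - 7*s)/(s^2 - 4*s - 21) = s/(s + 3)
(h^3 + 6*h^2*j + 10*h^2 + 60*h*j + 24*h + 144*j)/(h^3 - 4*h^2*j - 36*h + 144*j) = (h^2 + 6*h*j + 4*h + 24*j)/(h^2 - 4*h*j - 6*h + 24*j)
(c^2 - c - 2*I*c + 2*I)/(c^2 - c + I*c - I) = (c - 2*I)/(c + I)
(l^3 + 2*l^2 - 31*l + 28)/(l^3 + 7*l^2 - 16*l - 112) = (l - 1)/(l + 4)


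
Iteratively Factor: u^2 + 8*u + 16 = (u + 4)*(u + 4)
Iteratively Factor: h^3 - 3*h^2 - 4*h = (h + 1)*(h^2 - 4*h) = h*(h + 1)*(h - 4)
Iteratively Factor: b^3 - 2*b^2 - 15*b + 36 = (b - 3)*(b^2 + b - 12) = (b - 3)*(b + 4)*(b - 3)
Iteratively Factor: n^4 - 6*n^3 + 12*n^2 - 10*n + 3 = (n - 1)*(n^3 - 5*n^2 + 7*n - 3) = (n - 1)^2*(n^2 - 4*n + 3) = (n - 1)^3*(n - 3)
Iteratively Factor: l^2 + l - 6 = (l - 2)*(l + 3)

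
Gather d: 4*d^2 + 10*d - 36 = 4*d^2 + 10*d - 36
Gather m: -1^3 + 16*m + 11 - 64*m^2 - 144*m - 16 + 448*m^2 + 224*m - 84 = 384*m^2 + 96*m - 90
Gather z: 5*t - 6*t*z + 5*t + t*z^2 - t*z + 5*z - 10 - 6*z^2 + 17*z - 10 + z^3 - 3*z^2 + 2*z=10*t + z^3 + z^2*(t - 9) + z*(24 - 7*t) - 20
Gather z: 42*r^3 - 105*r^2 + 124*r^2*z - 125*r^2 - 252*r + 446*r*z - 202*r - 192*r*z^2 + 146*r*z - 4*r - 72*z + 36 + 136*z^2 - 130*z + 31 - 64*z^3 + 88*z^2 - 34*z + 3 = 42*r^3 - 230*r^2 - 458*r - 64*z^3 + z^2*(224 - 192*r) + z*(124*r^2 + 592*r - 236) + 70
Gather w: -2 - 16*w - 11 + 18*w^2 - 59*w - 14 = 18*w^2 - 75*w - 27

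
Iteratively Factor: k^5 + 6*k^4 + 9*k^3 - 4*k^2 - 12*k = (k + 2)*(k^4 + 4*k^3 + k^2 - 6*k) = (k - 1)*(k + 2)*(k^3 + 5*k^2 + 6*k) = (k - 1)*(k + 2)^2*(k^2 + 3*k) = (k - 1)*(k + 2)^2*(k + 3)*(k)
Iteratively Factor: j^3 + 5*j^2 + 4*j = (j + 4)*(j^2 + j) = (j + 1)*(j + 4)*(j)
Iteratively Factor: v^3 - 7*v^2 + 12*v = (v - 4)*(v^2 - 3*v) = v*(v - 4)*(v - 3)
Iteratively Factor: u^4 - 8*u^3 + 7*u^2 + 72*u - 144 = (u - 4)*(u^3 - 4*u^2 - 9*u + 36) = (u - 4)*(u - 3)*(u^2 - u - 12) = (u - 4)^2*(u - 3)*(u + 3)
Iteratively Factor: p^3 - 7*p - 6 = (p - 3)*(p^2 + 3*p + 2) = (p - 3)*(p + 1)*(p + 2)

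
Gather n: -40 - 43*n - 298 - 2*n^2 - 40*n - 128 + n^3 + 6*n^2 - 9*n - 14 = n^3 + 4*n^2 - 92*n - 480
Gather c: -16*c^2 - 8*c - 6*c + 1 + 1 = -16*c^2 - 14*c + 2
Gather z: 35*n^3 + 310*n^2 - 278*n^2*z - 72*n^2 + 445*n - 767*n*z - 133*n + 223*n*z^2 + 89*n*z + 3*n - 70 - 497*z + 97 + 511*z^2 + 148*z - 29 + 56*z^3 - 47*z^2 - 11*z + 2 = 35*n^3 + 238*n^2 + 315*n + 56*z^3 + z^2*(223*n + 464) + z*(-278*n^2 - 678*n - 360)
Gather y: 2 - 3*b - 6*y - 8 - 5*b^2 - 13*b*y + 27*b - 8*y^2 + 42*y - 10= -5*b^2 + 24*b - 8*y^2 + y*(36 - 13*b) - 16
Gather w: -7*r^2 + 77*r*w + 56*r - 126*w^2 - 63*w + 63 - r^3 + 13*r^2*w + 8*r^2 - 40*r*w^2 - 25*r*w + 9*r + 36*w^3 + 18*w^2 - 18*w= -r^3 + r^2 + 65*r + 36*w^3 + w^2*(-40*r - 108) + w*(13*r^2 + 52*r - 81) + 63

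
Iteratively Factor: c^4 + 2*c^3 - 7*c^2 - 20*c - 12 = (c + 1)*(c^3 + c^2 - 8*c - 12) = (c - 3)*(c + 1)*(c^2 + 4*c + 4) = (c - 3)*(c + 1)*(c + 2)*(c + 2)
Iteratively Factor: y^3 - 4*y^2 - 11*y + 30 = (y + 3)*(y^2 - 7*y + 10) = (y - 5)*(y + 3)*(y - 2)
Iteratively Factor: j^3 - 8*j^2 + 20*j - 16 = (j - 2)*(j^2 - 6*j + 8) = (j - 4)*(j - 2)*(j - 2)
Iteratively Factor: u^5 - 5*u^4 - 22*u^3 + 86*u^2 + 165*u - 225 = (u + 3)*(u^4 - 8*u^3 + 2*u^2 + 80*u - 75) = (u - 5)*(u + 3)*(u^3 - 3*u^2 - 13*u + 15) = (u - 5)*(u - 1)*(u + 3)*(u^2 - 2*u - 15) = (u - 5)^2*(u - 1)*(u + 3)*(u + 3)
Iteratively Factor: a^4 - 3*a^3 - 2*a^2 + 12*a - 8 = (a - 1)*(a^3 - 2*a^2 - 4*a + 8) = (a - 2)*(a - 1)*(a^2 - 4) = (a - 2)*(a - 1)*(a + 2)*(a - 2)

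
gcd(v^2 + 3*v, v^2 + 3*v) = v^2 + 3*v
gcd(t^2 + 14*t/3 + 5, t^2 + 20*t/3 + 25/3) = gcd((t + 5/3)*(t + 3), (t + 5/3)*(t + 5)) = t + 5/3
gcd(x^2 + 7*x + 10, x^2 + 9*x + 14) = x + 2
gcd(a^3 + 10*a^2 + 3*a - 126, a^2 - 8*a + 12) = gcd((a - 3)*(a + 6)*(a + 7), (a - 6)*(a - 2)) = 1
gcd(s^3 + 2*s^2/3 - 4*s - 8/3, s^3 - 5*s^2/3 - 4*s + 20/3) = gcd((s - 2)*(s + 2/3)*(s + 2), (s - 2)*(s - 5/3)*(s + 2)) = s^2 - 4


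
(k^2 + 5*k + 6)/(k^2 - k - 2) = (k^2 + 5*k + 6)/(k^2 - k - 2)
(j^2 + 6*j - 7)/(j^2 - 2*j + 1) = (j + 7)/(j - 1)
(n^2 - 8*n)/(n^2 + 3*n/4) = 4*(n - 8)/(4*n + 3)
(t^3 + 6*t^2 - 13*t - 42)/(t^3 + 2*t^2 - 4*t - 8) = (t^2 + 4*t - 21)/(t^2 - 4)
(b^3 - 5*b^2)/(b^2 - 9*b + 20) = b^2/(b - 4)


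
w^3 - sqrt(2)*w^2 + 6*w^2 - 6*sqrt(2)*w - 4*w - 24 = (w + 6)*(w - 2*sqrt(2))*(w + sqrt(2))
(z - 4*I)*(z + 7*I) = z^2 + 3*I*z + 28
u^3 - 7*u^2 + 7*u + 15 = (u - 5)*(u - 3)*(u + 1)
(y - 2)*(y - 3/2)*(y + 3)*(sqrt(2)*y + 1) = sqrt(2)*y^4 - sqrt(2)*y^3/2 + y^3 - 15*sqrt(2)*y^2/2 - y^2/2 - 15*y/2 + 9*sqrt(2)*y + 9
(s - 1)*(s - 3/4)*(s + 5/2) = s^3 + 3*s^2/4 - 29*s/8 + 15/8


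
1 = 1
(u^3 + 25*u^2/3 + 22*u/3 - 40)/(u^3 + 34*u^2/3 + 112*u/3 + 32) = (3*u - 5)/(3*u + 4)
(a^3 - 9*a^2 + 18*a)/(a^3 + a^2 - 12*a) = (a - 6)/(a + 4)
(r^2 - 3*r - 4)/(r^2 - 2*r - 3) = (r - 4)/(r - 3)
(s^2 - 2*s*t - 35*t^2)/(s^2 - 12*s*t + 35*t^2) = (s + 5*t)/(s - 5*t)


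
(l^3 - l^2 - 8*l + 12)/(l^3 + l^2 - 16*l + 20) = (l + 3)/(l + 5)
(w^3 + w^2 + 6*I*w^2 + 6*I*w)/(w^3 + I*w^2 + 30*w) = (w + 1)/(w - 5*I)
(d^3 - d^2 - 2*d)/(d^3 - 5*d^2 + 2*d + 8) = d/(d - 4)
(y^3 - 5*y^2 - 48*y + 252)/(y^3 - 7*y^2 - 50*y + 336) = (y - 6)/(y - 8)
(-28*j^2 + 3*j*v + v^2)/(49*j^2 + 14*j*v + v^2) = (-4*j + v)/(7*j + v)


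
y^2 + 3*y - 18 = (y - 3)*(y + 6)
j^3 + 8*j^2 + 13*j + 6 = (j + 1)^2*(j + 6)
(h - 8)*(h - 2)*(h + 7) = h^3 - 3*h^2 - 54*h + 112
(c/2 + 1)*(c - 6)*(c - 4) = c^3/2 - 4*c^2 + 2*c + 24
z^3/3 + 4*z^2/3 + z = z*(z/3 + 1)*(z + 1)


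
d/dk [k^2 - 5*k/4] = 2*k - 5/4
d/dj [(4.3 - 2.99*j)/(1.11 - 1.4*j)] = (3.78154*j - 2.998221)/(1.4*j - 1.11)^3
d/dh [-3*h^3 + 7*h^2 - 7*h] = -9*h^2 + 14*h - 7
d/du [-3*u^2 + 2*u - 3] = 2 - 6*u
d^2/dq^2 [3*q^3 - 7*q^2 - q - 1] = 18*q - 14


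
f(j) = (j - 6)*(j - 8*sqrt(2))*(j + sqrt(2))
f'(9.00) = 0.21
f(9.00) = -72.29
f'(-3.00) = 165.79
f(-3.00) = -204.29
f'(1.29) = 7.37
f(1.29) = 127.67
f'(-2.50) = 141.64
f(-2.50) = -127.49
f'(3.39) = -29.93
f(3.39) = 99.36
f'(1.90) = -6.19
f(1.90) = 127.92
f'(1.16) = 10.55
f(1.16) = 126.51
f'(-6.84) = 401.26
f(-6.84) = -1264.72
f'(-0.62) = 64.27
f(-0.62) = 62.74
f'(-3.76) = 205.37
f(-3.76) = -345.11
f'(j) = (j - 6)*(j - 8*sqrt(2)) + (j - 6)*(j + sqrt(2)) + (j - 8*sqrt(2))*(j + sqrt(2))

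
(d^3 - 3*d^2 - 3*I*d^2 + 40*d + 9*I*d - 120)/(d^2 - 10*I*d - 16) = (d^2 + d*(-3 + 5*I) - 15*I)/(d - 2*I)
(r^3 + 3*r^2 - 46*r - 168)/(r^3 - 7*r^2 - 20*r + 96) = (r^2 - r - 42)/(r^2 - 11*r + 24)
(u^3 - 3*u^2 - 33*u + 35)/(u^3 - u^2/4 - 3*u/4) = 4*(u^2 - 2*u - 35)/(u*(4*u + 3))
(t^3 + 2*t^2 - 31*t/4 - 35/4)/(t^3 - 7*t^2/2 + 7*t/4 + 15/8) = 2*(2*t^2 + 9*t + 7)/(4*t^2 - 4*t - 3)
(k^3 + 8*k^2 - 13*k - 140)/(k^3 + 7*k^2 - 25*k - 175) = (k - 4)/(k - 5)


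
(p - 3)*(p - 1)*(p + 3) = p^3 - p^2 - 9*p + 9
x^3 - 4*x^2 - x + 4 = (x - 4)*(x - 1)*(x + 1)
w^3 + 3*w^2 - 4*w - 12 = (w - 2)*(w + 2)*(w + 3)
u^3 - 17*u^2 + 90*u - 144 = (u - 8)*(u - 6)*(u - 3)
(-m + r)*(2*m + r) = -2*m^2 + m*r + r^2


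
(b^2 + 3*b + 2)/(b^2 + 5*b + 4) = (b + 2)/(b + 4)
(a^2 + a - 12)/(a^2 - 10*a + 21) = (a + 4)/(a - 7)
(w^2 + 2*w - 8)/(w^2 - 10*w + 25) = (w^2 + 2*w - 8)/(w^2 - 10*w + 25)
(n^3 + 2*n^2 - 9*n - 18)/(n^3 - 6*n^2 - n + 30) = (n + 3)/(n - 5)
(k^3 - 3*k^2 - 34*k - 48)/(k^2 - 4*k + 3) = (k^3 - 3*k^2 - 34*k - 48)/(k^2 - 4*k + 3)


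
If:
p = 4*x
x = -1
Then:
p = -4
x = -1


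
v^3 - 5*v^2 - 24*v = v*(v - 8)*(v + 3)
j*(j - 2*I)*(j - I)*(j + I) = j^4 - 2*I*j^3 + j^2 - 2*I*j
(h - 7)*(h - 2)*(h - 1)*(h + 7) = h^4 - 3*h^3 - 47*h^2 + 147*h - 98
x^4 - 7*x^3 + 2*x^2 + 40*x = x*(x - 5)*(x - 4)*(x + 2)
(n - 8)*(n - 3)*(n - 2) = n^3 - 13*n^2 + 46*n - 48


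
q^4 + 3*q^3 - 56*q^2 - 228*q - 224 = (q - 8)*(q + 2)^2*(q + 7)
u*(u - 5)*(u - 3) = u^3 - 8*u^2 + 15*u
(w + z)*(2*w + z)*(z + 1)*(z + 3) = 2*w^2*z^2 + 8*w^2*z + 6*w^2 + 3*w*z^3 + 12*w*z^2 + 9*w*z + z^4 + 4*z^3 + 3*z^2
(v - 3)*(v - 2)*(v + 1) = v^3 - 4*v^2 + v + 6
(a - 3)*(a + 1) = a^2 - 2*a - 3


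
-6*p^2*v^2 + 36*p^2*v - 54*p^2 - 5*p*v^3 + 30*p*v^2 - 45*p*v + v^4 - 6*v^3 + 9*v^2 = (-6*p + v)*(p + v)*(v - 3)^2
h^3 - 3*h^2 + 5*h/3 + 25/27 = (h - 5/3)^2*(h + 1/3)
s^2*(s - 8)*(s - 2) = s^4 - 10*s^3 + 16*s^2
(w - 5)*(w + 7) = w^2 + 2*w - 35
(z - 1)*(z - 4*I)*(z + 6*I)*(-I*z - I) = -I*z^4 + 2*z^3 - 23*I*z^2 - 2*z + 24*I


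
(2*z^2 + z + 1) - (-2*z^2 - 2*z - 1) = 4*z^2 + 3*z + 2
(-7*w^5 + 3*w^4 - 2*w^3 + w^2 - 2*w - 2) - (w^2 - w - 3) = -7*w^5 + 3*w^4 - 2*w^3 - w + 1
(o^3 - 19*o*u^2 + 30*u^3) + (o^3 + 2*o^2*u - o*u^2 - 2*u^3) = 2*o^3 + 2*o^2*u - 20*o*u^2 + 28*u^3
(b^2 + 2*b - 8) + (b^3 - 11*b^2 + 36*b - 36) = b^3 - 10*b^2 + 38*b - 44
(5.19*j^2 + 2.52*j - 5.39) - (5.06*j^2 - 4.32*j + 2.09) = 0.130000000000001*j^2 + 6.84*j - 7.48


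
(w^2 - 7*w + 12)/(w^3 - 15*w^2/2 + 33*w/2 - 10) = 2*(w - 3)/(2*w^2 - 7*w + 5)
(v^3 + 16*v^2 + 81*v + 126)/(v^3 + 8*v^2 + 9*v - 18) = (v + 7)/(v - 1)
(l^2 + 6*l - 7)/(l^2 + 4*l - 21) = (l - 1)/(l - 3)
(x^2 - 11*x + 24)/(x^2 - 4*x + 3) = (x - 8)/(x - 1)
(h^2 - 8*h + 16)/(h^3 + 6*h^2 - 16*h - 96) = (h - 4)/(h^2 + 10*h + 24)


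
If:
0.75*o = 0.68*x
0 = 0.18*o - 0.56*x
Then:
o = 0.00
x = 0.00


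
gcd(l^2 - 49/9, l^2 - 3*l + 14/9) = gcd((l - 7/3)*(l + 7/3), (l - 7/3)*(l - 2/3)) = l - 7/3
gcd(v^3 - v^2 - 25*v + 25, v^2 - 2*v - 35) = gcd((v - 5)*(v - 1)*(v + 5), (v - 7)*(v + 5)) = v + 5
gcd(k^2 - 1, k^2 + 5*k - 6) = k - 1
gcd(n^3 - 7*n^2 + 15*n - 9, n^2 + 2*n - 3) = n - 1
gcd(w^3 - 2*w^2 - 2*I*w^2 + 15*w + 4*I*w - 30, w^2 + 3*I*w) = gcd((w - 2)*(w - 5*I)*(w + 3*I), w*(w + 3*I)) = w + 3*I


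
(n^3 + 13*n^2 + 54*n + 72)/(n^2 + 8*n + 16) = (n^2 + 9*n + 18)/(n + 4)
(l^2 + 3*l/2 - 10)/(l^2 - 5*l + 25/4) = 2*(l + 4)/(2*l - 5)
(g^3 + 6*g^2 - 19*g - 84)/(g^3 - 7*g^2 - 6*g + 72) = (g + 7)/(g - 6)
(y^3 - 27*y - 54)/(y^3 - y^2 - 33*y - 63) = (y - 6)/(y - 7)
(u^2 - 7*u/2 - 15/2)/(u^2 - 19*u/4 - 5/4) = 2*(2*u + 3)/(4*u + 1)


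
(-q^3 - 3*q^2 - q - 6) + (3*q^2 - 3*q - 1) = -q^3 - 4*q - 7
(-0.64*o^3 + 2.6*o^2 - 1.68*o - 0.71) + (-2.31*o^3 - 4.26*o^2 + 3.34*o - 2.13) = -2.95*o^3 - 1.66*o^2 + 1.66*o - 2.84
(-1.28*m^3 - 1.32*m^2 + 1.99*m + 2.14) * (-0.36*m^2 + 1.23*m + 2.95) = 0.4608*m^5 - 1.0992*m^4 - 6.116*m^3 - 2.2167*m^2 + 8.5027*m + 6.313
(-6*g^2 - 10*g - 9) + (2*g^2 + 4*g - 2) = -4*g^2 - 6*g - 11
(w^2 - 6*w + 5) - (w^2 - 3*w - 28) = 33 - 3*w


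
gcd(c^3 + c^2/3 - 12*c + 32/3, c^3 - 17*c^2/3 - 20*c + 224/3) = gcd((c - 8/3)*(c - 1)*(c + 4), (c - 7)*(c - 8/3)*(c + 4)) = c^2 + 4*c/3 - 32/3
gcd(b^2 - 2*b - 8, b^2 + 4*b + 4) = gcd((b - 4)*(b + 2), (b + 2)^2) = b + 2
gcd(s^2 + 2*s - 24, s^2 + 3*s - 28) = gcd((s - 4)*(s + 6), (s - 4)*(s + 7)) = s - 4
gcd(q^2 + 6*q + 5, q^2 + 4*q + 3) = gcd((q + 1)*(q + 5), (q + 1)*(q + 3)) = q + 1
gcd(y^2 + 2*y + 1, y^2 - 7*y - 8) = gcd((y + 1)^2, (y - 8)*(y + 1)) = y + 1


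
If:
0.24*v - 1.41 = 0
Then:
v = 5.88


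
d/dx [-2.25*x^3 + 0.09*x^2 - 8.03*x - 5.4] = -6.75*x^2 + 0.18*x - 8.03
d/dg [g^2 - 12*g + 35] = 2*g - 12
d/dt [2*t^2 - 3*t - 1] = 4*t - 3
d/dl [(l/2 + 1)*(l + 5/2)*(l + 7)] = 3*l^2/2 + 23*l/2 + 73/4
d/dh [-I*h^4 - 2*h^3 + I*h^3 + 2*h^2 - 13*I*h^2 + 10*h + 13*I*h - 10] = -4*I*h^3 + h^2*(-6 + 3*I) + h*(4 - 26*I) + 10 + 13*I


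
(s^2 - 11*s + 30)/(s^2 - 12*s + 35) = (s - 6)/(s - 7)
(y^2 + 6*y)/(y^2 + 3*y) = (y + 6)/(y + 3)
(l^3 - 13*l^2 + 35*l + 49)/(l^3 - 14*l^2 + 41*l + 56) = (l - 7)/(l - 8)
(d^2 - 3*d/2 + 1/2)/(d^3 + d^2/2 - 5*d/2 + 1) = 1/(d + 2)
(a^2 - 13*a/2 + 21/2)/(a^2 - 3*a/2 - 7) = (a - 3)/(a + 2)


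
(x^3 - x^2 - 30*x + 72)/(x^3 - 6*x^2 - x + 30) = (x^2 + 2*x - 24)/(x^2 - 3*x - 10)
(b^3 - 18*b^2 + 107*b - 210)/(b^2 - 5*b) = b - 13 + 42/b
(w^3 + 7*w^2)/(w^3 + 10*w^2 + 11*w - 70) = w^2/(w^2 + 3*w - 10)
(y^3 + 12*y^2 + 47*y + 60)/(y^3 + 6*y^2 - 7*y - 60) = (y + 3)/(y - 3)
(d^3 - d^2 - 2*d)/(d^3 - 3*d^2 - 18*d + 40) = d*(d + 1)/(d^2 - d - 20)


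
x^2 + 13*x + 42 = (x + 6)*(x + 7)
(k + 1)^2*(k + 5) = k^3 + 7*k^2 + 11*k + 5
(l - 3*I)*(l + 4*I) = l^2 + I*l + 12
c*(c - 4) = c^2 - 4*c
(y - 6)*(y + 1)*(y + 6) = y^3 + y^2 - 36*y - 36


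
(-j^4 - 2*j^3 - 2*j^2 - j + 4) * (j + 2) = -j^5 - 4*j^4 - 6*j^3 - 5*j^2 + 2*j + 8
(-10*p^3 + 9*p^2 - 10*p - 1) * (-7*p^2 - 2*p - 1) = 70*p^5 - 43*p^4 + 62*p^3 + 18*p^2 + 12*p + 1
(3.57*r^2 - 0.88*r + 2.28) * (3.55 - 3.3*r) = -11.781*r^3 + 15.5775*r^2 - 10.648*r + 8.094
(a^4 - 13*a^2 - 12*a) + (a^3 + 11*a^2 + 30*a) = a^4 + a^3 - 2*a^2 + 18*a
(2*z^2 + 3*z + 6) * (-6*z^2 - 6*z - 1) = -12*z^4 - 30*z^3 - 56*z^2 - 39*z - 6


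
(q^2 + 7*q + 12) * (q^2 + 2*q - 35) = q^4 + 9*q^3 - 9*q^2 - 221*q - 420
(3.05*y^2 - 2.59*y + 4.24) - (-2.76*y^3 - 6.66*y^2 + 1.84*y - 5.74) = 2.76*y^3 + 9.71*y^2 - 4.43*y + 9.98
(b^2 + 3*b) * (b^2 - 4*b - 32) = b^4 - b^3 - 44*b^2 - 96*b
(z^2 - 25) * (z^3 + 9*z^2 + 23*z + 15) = z^5 + 9*z^4 - 2*z^3 - 210*z^2 - 575*z - 375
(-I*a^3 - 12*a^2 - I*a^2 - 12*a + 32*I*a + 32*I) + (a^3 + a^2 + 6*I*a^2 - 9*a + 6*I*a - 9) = a^3 - I*a^3 - 11*a^2 + 5*I*a^2 - 21*a + 38*I*a - 9 + 32*I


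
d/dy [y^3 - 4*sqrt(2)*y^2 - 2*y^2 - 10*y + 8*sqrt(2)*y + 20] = 3*y^2 - 8*sqrt(2)*y - 4*y - 10 + 8*sqrt(2)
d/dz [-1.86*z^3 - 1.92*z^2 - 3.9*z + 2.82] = -5.58*z^2 - 3.84*z - 3.9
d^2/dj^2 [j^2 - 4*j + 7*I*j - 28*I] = 2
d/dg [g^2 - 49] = 2*g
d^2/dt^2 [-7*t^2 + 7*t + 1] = -14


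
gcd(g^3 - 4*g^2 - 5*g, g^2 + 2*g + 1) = g + 1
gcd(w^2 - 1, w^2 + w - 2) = w - 1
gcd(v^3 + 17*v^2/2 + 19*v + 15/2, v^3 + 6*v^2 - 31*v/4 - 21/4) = v + 1/2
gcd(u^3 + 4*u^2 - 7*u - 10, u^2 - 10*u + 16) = u - 2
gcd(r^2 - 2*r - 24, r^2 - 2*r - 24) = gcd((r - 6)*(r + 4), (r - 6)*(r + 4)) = r^2 - 2*r - 24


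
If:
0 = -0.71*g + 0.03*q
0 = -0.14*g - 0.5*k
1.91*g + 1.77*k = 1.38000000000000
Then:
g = 0.98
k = -0.27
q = 23.09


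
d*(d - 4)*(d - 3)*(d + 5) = d^4 - 2*d^3 - 23*d^2 + 60*d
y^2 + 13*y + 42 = (y + 6)*(y + 7)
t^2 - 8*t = t*(t - 8)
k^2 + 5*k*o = k*(k + 5*o)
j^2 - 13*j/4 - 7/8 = (j - 7/2)*(j + 1/4)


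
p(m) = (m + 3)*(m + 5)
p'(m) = 2*m + 8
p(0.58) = 19.98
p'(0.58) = 9.16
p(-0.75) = 9.56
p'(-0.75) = 6.50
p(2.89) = 46.47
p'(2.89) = 13.78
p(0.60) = 20.16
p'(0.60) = 9.20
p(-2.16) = 2.39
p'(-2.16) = 3.68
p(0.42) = 18.54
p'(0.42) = 8.84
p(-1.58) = 4.86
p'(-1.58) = 4.84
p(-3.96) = -1.00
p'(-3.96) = 0.08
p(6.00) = 99.00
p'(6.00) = 20.00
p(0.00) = 15.00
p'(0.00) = 8.00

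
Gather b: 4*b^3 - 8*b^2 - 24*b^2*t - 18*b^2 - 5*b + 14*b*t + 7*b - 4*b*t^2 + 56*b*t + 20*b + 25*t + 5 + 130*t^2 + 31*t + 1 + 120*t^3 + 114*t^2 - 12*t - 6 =4*b^3 + b^2*(-24*t - 26) + b*(-4*t^2 + 70*t + 22) + 120*t^3 + 244*t^2 + 44*t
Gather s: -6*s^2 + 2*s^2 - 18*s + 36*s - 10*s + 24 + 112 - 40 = -4*s^2 + 8*s + 96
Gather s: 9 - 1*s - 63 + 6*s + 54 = 5*s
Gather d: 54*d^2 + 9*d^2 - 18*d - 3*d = 63*d^2 - 21*d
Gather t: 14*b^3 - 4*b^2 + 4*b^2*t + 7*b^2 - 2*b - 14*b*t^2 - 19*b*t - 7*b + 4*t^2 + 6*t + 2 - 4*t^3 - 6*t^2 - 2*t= 14*b^3 + 3*b^2 - 9*b - 4*t^3 + t^2*(-14*b - 2) + t*(4*b^2 - 19*b + 4) + 2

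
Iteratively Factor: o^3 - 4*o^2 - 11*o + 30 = (o + 3)*(o^2 - 7*o + 10) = (o - 5)*(o + 3)*(o - 2)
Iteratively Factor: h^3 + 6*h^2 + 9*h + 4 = (h + 1)*(h^2 + 5*h + 4) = (h + 1)^2*(h + 4)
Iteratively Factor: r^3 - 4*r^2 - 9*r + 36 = (r + 3)*(r^2 - 7*r + 12) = (r - 4)*(r + 3)*(r - 3)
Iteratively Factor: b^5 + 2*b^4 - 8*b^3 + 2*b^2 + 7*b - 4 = (b + 4)*(b^4 - 2*b^3 + 2*b - 1) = (b + 1)*(b + 4)*(b^3 - 3*b^2 + 3*b - 1) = (b - 1)*(b + 1)*(b + 4)*(b^2 - 2*b + 1) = (b - 1)^2*(b + 1)*(b + 4)*(b - 1)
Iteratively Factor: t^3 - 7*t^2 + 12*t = (t - 4)*(t^2 - 3*t) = t*(t - 4)*(t - 3)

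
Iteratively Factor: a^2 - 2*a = (a - 2)*(a)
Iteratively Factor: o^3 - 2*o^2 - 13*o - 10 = (o + 1)*(o^2 - 3*o - 10) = (o - 5)*(o + 1)*(o + 2)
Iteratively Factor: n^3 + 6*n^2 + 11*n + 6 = (n + 1)*(n^2 + 5*n + 6) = (n + 1)*(n + 3)*(n + 2)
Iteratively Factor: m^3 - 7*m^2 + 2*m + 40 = (m - 5)*(m^2 - 2*m - 8) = (m - 5)*(m - 4)*(m + 2)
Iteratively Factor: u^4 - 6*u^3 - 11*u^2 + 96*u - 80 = (u - 1)*(u^3 - 5*u^2 - 16*u + 80) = (u - 4)*(u - 1)*(u^2 - u - 20) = (u - 4)*(u - 1)*(u + 4)*(u - 5)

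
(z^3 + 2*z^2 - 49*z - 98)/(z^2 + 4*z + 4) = (z^2 - 49)/(z + 2)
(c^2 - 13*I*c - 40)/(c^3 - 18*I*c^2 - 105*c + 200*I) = 1/(c - 5*I)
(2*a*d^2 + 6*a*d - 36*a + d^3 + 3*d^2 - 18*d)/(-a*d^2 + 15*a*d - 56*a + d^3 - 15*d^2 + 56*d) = (-2*a*d^2 - 6*a*d + 36*a - d^3 - 3*d^2 + 18*d)/(a*d^2 - 15*a*d + 56*a - d^3 + 15*d^2 - 56*d)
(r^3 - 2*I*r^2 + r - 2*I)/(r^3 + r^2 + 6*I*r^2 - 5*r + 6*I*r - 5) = (r^2 - 3*I*r - 2)/(r^2 + r*(1 + 5*I) + 5*I)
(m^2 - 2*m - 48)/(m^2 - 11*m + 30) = (m^2 - 2*m - 48)/(m^2 - 11*m + 30)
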